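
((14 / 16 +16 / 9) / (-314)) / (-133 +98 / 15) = 0.00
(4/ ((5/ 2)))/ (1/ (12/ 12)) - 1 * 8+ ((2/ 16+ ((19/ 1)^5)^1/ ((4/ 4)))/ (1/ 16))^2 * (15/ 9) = 13079609337228268/ 5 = 2615921867445653.60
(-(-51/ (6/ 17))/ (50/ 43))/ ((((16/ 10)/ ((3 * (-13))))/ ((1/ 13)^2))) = -37281/ 2080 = -17.92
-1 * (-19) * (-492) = -9348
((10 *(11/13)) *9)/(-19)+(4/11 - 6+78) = 185722/2717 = 68.36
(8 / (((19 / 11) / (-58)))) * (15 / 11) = -366.32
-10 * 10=-100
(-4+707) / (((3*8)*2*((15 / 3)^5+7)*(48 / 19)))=13357 / 7216128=0.00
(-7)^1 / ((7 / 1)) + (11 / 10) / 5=-39 / 50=-0.78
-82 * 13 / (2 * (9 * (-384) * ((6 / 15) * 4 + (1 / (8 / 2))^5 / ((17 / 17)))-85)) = 21320 / 224719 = 0.09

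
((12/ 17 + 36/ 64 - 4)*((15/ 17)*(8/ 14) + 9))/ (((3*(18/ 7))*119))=-280111/ 9904608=-0.03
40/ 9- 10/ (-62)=1285/ 279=4.61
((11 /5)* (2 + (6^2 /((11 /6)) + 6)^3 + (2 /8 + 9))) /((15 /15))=89762967 /2420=37092.14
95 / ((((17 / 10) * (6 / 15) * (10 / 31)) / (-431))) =-6346475 / 34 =-186661.03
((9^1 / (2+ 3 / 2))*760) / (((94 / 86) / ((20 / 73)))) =11764800 / 24017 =489.85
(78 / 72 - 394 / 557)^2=6315169 / 44675856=0.14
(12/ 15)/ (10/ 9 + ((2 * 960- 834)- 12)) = 9/ 12095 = 0.00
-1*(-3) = 3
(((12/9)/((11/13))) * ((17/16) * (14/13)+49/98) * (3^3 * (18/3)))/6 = 1539/22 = 69.95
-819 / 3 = -273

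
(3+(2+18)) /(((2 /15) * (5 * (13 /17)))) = 1173 /26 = 45.12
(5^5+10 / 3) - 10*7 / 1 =9175 / 3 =3058.33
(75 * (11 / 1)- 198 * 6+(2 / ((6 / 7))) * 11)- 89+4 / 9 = -3833 / 9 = -425.89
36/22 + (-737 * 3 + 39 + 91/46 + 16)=-2152.39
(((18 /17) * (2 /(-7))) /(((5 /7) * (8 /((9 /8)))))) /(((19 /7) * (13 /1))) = -567 /335920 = -0.00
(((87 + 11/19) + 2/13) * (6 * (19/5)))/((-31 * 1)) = -26004/403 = -64.53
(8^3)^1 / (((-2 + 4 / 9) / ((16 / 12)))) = -3072 / 7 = -438.86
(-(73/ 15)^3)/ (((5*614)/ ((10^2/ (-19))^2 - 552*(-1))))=-40705182812/ 1870205625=-21.77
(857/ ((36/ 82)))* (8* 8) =124931.56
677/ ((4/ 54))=18279/ 2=9139.50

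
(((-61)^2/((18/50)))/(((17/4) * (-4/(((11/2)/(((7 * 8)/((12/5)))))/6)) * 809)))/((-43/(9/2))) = 204655/66234448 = 0.00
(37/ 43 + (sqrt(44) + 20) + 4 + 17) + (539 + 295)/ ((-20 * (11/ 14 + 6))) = 2 * sqrt(11) + 729483/ 20425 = 42.35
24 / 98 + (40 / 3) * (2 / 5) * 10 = 7876 / 147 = 53.58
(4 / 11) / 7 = 4 / 77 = 0.05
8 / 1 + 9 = 17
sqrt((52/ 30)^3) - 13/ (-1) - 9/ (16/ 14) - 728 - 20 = -5943/ 8 + 26 * sqrt(390)/ 225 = -740.59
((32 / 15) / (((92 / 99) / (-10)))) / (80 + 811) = -16 / 621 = -0.03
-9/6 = -3/2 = -1.50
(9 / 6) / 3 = 1 / 2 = 0.50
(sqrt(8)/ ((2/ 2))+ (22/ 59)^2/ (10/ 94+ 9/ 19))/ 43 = 216106/ 38767897+ 2 * sqrt(2)/ 43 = 0.07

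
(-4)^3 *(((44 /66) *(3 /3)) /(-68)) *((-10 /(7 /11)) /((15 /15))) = -3520 /357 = -9.86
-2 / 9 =-0.22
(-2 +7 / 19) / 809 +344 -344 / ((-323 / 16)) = 94341817 / 261307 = 361.04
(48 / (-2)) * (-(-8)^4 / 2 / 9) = 16384 / 3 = 5461.33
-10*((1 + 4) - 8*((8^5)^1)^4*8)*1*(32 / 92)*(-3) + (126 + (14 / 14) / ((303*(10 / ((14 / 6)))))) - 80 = -160973667484819031201337019 / 209070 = -769951056989616067352.26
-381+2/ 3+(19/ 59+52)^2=24616886/ 10443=2357.26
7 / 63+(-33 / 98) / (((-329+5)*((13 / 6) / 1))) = 853 / 7644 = 0.11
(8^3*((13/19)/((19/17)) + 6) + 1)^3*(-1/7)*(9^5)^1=-107885847949423031318625/329321167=-327600709460084.69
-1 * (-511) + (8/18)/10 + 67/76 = 1750787/3420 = 511.93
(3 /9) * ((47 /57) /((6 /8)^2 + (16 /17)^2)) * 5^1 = 1086640 /1145187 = 0.95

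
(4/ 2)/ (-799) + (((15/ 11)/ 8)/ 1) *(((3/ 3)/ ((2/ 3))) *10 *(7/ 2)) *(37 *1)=46561373/ 140624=331.11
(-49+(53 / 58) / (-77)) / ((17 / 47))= -10287689 / 75922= -135.50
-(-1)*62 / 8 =31 / 4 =7.75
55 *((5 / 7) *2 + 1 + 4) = 2475 / 7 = 353.57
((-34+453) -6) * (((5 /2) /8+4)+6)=4259.06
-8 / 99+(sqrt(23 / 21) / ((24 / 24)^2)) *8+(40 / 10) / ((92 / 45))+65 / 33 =796 / 207+8 *sqrt(483) / 21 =12.22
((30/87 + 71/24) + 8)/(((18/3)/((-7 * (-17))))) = 936173/4176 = 224.18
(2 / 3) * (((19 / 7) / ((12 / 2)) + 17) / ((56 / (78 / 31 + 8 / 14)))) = 245555 / 382788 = 0.64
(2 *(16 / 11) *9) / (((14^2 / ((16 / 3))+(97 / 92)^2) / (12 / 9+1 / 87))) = 95067648 / 102227059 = 0.93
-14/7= -2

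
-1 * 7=-7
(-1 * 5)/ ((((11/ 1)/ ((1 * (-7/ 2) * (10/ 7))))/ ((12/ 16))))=75/ 44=1.70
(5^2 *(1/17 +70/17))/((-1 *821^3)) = -1775/9407590237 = -0.00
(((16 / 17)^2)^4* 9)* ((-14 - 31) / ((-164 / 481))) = 209170276024320 / 286006055081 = 731.35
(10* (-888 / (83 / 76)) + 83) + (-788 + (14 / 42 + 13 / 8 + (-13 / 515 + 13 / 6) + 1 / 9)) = -27181327063 / 3077640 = -8831.87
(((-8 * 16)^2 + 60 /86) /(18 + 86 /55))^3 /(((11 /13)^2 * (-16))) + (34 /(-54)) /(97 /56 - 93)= -5211196440038806725103513 /101622422029813632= -51279986.60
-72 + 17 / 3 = -199 / 3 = -66.33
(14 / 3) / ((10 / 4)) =28 / 15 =1.87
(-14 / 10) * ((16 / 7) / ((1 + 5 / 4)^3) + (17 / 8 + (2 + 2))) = -8.86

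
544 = 544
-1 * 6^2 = -36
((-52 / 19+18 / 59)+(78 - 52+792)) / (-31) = -29492 / 1121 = -26.31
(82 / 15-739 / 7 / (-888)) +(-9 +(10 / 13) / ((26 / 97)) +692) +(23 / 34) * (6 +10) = 62708477927 / 89292840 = 702.28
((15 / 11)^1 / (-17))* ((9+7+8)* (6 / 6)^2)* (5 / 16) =-225 / 374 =-0.60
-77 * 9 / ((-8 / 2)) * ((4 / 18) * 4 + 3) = 2695 / 4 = 673.75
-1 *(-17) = 17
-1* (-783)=783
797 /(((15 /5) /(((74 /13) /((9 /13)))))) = 58978 /27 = 2184.37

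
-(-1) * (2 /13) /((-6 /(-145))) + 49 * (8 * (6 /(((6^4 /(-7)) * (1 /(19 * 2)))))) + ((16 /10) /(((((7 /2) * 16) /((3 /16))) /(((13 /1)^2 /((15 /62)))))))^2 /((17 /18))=-2714456964761 /5847660000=-464.20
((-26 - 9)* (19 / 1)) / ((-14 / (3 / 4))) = 285 / 8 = 35.62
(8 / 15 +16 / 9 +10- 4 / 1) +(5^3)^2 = 703499 / 45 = 15633.31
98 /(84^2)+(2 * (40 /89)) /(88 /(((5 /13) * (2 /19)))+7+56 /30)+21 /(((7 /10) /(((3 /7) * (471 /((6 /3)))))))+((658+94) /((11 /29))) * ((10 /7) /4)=3735.92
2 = 2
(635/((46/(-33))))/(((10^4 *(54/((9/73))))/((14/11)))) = -889/6716000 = -0.00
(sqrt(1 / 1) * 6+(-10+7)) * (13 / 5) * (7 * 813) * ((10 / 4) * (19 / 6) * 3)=4217031 / 4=1054257.75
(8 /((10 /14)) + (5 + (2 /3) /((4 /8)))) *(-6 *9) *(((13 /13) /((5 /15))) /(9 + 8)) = -14202 /85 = -167.08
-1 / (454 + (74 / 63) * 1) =-63 / 28676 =-0.00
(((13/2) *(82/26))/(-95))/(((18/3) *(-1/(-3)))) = -41/380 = -0.11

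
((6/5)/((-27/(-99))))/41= 22/205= 0.11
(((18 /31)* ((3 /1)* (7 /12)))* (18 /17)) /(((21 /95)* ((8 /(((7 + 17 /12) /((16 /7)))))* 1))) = 604485 /269824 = 2.24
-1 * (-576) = 576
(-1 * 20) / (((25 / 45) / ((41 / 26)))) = -738 / 13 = -56.77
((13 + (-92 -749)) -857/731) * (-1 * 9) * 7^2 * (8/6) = 356401500/731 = 487553.35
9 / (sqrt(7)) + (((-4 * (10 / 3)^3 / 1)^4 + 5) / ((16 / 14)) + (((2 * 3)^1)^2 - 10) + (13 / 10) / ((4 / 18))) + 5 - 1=421495562.41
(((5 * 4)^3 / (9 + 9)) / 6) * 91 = 182000 / 27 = 6740.74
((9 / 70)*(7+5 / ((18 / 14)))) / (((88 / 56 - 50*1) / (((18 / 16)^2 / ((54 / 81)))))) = -3969 / 72320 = -0.05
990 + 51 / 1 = 1041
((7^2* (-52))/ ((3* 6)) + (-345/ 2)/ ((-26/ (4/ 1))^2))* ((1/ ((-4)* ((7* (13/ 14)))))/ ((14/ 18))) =7.20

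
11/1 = 11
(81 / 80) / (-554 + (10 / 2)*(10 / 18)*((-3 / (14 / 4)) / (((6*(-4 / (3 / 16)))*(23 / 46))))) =-3402 / 1861315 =-0.00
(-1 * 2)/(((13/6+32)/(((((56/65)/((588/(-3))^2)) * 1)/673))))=-6/3075929675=-0.00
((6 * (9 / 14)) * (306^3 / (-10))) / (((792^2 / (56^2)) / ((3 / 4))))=-25071039 / 605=-41439.73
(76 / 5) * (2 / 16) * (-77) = -1463 / 10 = -146.30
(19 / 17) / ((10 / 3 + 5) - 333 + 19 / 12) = -228 / 65909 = -0.00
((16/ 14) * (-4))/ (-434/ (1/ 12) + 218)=16/ 17465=0.00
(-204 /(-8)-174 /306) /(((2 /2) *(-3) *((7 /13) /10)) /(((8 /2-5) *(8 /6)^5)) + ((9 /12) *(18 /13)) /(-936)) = 2200407040 /3285369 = 669.76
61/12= 5.08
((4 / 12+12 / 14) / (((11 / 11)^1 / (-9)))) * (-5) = 375 / 7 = 53.57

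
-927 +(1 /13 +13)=-11881 /13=-913.92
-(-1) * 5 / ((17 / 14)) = 70 / 17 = 4.12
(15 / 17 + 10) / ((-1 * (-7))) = 185 / 119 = 1.55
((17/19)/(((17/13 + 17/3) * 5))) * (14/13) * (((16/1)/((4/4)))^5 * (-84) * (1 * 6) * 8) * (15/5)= -33294385152/95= -350467212.13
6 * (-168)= -1008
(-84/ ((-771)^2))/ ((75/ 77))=-2156/ 14861025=-0.00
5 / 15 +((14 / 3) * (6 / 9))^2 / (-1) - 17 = -2134 / 81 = -26.35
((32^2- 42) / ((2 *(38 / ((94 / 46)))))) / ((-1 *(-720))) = 23077 / 629280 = 0.04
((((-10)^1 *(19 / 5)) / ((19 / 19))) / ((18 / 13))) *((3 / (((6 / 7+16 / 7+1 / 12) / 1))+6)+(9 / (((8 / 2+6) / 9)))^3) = -12012310739 / 813000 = -14775.29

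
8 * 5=40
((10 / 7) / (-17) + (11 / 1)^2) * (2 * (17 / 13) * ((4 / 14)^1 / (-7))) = -57556 / 4459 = -12.91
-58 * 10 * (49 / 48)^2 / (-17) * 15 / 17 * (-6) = -1740725 / 9248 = -188.23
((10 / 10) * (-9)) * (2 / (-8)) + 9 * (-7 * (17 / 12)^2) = -1987 / 16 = -124.19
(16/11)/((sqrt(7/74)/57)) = 912 * sqrt(518)/77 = 269.57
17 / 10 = 1.70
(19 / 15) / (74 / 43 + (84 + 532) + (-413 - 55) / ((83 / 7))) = 67811 / 30956670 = 0.00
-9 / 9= -1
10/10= 1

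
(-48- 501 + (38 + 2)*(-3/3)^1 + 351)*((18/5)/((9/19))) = -9044/5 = -1808.80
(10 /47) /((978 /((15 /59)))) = 25 /451999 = 0.00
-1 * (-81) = 81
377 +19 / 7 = 379.71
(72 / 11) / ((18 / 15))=60 / 11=5.45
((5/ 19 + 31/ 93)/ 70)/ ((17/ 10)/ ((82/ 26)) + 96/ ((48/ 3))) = 0.00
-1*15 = -15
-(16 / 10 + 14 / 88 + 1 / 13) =-5251 / 2860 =-1.84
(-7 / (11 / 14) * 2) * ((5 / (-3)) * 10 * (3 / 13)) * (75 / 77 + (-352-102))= -48836200 / 1573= -31046.54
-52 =-52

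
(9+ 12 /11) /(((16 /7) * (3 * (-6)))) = -259 /1056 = -0.25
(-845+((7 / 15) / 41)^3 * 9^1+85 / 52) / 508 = -1133448902789 / 682731426000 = -1.66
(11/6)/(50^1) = 11/300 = 0.04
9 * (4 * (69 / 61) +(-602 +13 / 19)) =-6225129 / 1159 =-5371.12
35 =35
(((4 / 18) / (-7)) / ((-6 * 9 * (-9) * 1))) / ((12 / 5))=-5 / 183708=-0.00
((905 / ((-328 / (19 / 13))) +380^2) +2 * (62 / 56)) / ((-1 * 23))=-4309996927 / 686504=-6278.18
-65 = -65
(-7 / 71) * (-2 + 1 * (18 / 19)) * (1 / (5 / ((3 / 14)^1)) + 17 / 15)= 26 / 213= 0.12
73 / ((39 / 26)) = 146 / 3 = 48.67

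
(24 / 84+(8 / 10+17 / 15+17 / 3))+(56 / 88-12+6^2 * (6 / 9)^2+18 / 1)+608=245831 / 385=638.52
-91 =-91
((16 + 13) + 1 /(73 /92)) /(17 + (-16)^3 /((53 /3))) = -117077 /831251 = -0.14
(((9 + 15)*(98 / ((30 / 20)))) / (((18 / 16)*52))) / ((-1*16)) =-196 / 117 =-1.68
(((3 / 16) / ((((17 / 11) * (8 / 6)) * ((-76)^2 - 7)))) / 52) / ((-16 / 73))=-803 / 580243456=-0.00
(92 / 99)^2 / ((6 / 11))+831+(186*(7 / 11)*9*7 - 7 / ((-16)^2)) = 5672381417 / 684288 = 8289.46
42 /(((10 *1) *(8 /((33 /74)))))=693 /2960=0.23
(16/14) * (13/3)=104/21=4.95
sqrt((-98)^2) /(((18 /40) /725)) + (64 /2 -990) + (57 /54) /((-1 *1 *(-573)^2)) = 927449312705 /5909922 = 156930.89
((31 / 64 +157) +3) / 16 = 10271 / 1024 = 10.03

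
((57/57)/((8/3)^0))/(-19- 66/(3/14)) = -1/327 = -0.00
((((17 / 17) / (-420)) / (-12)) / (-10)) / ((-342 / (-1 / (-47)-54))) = -2537 / 810129600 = -0.00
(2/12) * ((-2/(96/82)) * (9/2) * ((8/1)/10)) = -41/40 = -1.02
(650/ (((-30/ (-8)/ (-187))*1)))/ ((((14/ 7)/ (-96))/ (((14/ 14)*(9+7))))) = 24893440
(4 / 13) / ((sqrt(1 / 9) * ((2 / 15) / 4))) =360 / 13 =27.69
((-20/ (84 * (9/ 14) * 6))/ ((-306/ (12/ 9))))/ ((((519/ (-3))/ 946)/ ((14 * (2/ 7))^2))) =-151360/ 6431967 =-0.02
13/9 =1.44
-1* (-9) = 9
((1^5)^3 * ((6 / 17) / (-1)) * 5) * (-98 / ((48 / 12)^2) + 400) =-47265 / 68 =-695.07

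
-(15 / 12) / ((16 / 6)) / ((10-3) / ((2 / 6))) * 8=-5 / 28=-0.18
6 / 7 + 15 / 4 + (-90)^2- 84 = 224577 / 28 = 8020.61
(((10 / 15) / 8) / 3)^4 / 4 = 1 / 6718464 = 0.00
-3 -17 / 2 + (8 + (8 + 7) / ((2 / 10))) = 143 / 2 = 71.50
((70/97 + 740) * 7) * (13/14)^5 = 13338701025/3726352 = 3579.56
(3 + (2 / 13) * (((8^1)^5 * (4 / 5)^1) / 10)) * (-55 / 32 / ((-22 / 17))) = 2244799 / 4160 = 539.62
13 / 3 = 4.33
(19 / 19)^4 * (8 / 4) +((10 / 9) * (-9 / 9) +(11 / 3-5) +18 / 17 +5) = 859 / 153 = 5.61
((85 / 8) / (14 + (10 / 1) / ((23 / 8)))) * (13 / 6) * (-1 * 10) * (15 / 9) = -635375 / 28944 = -21.95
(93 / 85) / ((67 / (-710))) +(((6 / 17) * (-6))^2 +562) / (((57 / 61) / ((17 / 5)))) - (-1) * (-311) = 564380143 / 324615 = 1738.61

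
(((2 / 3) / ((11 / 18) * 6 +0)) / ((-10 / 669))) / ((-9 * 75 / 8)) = 1784 / 12375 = 0.14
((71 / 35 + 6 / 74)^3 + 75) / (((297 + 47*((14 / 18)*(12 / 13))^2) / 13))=3623841611853489 / 1061083191214375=3.42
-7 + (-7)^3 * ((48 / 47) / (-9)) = 4501 / 141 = 31.92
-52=-52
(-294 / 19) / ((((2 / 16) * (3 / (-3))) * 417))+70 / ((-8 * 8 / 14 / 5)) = -3222681 / 42256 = -76.27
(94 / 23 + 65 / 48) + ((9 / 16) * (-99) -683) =-50594 / 69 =-733.25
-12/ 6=-2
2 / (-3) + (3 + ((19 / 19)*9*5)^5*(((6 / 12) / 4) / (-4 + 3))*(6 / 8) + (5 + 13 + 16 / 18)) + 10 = -4982250383 / 288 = -17299480.50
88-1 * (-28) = 116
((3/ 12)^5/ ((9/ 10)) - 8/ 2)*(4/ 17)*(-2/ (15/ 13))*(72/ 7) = 239551/ 14280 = 16.78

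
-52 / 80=-13 / 20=-0.65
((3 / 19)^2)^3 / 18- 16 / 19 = -79235087 / 94091762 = -0.84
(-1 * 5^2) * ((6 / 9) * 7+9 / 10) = -835 / 6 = -139.17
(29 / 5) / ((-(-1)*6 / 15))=29 / 2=14.50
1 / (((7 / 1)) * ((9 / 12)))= 4 / 21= 0.19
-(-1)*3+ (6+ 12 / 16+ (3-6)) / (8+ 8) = 3.23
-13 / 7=-1.86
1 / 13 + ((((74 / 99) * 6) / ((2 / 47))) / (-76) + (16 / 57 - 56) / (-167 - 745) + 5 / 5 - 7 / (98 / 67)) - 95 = -650673931 / 6504498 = -100.03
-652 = -652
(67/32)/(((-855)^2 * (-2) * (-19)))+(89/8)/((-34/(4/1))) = -19778611261/15111748800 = -1.31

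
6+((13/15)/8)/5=3613/600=6.02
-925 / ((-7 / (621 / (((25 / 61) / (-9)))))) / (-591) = 4204791 / 1379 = 3049.16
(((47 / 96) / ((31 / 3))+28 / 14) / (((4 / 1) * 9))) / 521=677 / 6201984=0.00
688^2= 473344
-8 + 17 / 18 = -127 / 18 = -7.06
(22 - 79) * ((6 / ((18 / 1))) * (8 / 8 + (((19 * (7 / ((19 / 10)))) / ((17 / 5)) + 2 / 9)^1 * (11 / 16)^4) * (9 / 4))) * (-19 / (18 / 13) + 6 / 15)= 24239644649 / 8355840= 2900.92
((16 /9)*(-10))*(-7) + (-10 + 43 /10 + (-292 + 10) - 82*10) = -88493 /90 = -983.26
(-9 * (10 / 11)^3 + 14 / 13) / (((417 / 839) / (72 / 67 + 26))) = -149707740236 / 483428517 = -309.68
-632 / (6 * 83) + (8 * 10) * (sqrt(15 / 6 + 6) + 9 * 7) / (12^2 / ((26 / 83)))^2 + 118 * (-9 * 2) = -527069317 / 248004 + 845 * sqrt(34) / 4464072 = -2125.24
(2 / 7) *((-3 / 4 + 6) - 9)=-1.07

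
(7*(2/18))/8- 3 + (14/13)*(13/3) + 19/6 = 355/72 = 4.93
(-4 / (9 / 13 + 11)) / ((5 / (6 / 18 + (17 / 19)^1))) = -91 / 1083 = -0.08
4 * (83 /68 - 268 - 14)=-19093 /17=-1123.12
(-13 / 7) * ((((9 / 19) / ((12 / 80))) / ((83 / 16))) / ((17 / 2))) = -24960 / 187663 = -0.13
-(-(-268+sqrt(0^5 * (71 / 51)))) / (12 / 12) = -268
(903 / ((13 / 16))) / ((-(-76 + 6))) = 1032 / 65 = 15.88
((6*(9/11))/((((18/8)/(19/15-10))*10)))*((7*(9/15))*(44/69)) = -14672/2875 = -5.10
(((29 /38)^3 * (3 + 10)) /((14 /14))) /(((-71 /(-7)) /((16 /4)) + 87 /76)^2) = 15535793 /36420758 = 0.43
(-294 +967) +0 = 673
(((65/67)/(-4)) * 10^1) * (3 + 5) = -1300/67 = -19.40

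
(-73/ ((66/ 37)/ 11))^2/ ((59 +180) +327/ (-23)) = 167794223/ 186120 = 901.54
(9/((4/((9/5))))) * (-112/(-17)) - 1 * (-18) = 3798/85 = 44.68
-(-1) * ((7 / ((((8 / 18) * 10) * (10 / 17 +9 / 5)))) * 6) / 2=459 / 232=1.98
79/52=1.52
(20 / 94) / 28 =5 / 658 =0.01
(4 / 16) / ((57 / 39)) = 13 / 76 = 0.17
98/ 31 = 3.16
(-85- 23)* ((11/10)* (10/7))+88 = -572/7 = -81.71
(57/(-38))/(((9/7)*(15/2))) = -7/45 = -0.16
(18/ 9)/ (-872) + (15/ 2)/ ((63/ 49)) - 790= -1025693/ 1308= -784.17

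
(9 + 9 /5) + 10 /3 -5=137 /15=9.13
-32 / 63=-0.51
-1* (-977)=977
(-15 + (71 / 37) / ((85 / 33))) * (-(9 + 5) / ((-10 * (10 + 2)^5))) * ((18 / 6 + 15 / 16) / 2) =-22883 / 144921600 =-0.00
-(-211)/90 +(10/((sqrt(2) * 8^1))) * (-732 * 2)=211/90- 915 * sqrt(2)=-1291.66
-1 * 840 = -840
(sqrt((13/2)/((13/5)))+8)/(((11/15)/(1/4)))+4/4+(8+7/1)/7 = 15* sqrt(10)/88+452/77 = 6.41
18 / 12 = 3 / 2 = 1.50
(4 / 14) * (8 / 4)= 4 / 7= 0.57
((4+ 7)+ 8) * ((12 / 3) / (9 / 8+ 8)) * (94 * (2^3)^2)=3657728 / 73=50105.86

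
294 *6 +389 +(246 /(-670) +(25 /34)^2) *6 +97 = 435869061 /193630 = 2251.04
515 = 515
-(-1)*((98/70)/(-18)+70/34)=3031/1530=1.98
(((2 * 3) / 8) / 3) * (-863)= -863 / 4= -215.75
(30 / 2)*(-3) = -45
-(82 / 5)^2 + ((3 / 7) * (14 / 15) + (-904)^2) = 20423686 / 25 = 816947.44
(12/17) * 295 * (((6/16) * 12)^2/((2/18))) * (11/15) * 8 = 3784968/17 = 222645.18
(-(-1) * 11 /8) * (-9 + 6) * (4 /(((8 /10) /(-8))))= 165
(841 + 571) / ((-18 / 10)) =-7060 / 9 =-784.44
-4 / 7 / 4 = -1 / 7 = -0.14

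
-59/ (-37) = 59/ 37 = 1.59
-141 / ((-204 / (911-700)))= 9917 / 68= 145.84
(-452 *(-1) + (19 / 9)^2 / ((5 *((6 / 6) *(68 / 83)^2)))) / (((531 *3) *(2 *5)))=14389091 / 505634400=0.03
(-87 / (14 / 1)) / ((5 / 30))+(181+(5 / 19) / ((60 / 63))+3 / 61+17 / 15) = 70667369 / 486780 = 145.17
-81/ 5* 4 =-64.80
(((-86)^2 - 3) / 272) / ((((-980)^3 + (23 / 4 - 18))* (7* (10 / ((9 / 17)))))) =-0.00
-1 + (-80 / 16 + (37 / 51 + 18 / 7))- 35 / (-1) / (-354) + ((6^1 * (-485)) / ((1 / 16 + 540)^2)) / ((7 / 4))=-2943745991985 / 1048472343002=-2.81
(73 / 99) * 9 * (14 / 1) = 1022 / 11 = 92.91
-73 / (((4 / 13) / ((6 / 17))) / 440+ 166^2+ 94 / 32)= -2505360 / 945822803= -0.00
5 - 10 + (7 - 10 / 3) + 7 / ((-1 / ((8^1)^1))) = -172 / 3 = -57.33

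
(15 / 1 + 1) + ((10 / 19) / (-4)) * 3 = 593 / 38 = 15.61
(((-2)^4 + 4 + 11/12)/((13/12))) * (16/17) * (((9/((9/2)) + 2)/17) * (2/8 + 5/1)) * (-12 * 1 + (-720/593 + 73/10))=-86992584/655265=-132.76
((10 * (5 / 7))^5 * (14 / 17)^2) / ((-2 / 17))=-625000000 / 5831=-107185.73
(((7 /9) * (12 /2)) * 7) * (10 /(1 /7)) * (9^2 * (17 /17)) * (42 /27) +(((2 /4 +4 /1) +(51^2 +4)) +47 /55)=31980339 /110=290730.35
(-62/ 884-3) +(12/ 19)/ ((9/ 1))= -75581/ 25194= -3.00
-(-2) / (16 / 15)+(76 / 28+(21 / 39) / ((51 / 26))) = 13891 / 2856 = 4.86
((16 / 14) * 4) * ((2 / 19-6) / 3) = -8.98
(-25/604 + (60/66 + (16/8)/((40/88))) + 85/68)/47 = 108259/780670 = 0.14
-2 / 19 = -0.11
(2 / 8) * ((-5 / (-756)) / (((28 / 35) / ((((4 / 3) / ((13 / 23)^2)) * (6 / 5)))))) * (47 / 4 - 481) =-4964665 / 1022112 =-4.86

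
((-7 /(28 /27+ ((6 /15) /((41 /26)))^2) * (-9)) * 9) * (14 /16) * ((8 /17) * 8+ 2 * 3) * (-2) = -373792581225 /42490072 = -8797.17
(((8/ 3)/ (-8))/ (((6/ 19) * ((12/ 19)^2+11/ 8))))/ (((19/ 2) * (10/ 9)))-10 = -257594/ 25615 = -10.06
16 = 16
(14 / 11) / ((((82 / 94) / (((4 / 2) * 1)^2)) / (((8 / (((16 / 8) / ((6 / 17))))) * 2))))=126336 / 7667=16.48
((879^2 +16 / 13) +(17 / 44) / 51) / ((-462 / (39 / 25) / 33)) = -1325854081 / 15400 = -86094.42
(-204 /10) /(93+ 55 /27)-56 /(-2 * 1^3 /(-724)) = -130046257 /6415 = -20272.21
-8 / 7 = -1.14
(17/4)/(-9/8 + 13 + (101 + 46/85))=2890/77123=0.04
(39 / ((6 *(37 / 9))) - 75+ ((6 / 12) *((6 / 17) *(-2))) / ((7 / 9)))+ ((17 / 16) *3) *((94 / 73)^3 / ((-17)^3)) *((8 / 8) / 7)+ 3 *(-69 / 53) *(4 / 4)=-120033355772919 / 1543270507751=-77.78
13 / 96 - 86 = -85.86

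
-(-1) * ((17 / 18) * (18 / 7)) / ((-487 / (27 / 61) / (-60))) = 27540 / 207949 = 0.13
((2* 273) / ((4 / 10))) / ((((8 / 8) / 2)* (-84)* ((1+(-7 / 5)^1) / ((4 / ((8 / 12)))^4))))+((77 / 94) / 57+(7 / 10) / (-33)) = 5171809164 / 49115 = 105299.99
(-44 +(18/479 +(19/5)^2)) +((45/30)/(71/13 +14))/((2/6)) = -177485611/6059350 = -29.29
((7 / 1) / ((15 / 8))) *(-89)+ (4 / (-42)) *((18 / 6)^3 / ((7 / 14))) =-35428 / 105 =-337.41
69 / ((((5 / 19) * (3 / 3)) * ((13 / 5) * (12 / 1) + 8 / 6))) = 3933 / 488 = 8.06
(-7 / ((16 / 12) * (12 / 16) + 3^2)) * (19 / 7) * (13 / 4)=-247 / 40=-6.18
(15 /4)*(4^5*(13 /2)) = 24960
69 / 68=1.01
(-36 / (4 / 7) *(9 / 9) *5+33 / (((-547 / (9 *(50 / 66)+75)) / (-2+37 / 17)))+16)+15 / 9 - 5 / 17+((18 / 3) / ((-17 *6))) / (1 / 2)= -8330495 / 27897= -298.62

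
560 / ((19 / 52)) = 29120 / 19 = 1532.63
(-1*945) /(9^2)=-35 /3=-11.67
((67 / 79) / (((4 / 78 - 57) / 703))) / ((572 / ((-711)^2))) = -904197897 / 97724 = -9252.57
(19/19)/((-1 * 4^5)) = -1/1024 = -0.00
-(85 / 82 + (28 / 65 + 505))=-2699471 / 5330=-506.47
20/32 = 5/8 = 0.62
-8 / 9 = -0.89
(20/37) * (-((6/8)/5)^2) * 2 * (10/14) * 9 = -81/518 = -0.16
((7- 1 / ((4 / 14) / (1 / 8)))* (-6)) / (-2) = 315 / 16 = 19.69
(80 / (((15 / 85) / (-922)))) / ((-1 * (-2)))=-626960 / 3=-208986.67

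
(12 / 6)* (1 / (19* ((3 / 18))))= 12 / 19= 0.63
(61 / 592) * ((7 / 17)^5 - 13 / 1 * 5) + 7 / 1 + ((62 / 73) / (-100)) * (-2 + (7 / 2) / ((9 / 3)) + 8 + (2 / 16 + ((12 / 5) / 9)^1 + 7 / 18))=0.24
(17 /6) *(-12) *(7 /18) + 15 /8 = -817 /72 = -11.35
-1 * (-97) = 97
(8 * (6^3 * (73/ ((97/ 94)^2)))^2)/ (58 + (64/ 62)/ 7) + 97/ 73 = 136667336928266157341/ 4530308896613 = 30167332.97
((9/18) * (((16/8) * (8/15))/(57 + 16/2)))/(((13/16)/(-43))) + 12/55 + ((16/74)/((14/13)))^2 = -0.18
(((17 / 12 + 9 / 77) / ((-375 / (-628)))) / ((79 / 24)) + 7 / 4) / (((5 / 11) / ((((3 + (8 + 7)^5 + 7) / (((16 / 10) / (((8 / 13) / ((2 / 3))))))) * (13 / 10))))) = 3170313.32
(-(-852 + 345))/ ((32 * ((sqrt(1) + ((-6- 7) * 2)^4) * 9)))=169/ 43869792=0.00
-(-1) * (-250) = -250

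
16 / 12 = 4 / 3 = 1.33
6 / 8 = 3 / 4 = 0.75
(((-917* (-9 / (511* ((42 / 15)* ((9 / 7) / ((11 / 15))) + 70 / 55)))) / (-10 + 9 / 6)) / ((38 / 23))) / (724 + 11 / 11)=-298287 / 1162444700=-0.00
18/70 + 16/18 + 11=3826/315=12.15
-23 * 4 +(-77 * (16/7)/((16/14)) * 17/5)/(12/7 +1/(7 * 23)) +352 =-61398/1385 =-44.33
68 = 68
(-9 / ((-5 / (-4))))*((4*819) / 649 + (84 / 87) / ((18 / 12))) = -3856272 / 94105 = -40.98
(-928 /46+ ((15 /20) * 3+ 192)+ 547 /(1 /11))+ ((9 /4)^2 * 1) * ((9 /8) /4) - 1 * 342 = 68895487 /11776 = 5850.50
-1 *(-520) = 520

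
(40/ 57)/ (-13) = -40/ 741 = -0.05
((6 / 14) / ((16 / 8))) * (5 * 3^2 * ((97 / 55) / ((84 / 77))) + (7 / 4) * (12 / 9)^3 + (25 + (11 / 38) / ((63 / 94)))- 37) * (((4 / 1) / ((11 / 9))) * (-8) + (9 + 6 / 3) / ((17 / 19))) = -49735253 / 255816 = -194.42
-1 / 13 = -0.08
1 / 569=0.00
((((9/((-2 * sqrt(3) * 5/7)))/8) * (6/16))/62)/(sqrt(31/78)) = -189 * sqrt(806)/1230080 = -0.00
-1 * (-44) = 44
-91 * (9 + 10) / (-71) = 1729 / 71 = 24.35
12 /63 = 4 /21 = 0.19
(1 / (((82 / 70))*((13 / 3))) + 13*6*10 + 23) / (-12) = -107026 / 1599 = -66.93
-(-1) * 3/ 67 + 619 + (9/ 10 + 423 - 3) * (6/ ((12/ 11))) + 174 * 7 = 5563673/ 1340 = 4151.99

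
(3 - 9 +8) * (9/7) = 18/7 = 2.57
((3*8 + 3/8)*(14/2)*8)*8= 10920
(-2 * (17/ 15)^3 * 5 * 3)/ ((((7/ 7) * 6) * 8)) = -4913/ 5400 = -0.91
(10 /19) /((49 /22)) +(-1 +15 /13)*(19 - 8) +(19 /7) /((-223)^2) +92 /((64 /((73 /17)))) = 1326279426041 /163708663664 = 8.10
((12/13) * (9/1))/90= 6/65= 0.09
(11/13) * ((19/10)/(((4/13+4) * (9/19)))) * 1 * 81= 35739/560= 63.82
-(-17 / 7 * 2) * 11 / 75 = 374 / 525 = 0.71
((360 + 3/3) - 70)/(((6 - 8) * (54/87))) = -234.42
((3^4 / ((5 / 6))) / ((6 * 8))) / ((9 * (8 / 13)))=117 / 320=0.37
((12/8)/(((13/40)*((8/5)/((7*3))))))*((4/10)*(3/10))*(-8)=-756/13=-58.15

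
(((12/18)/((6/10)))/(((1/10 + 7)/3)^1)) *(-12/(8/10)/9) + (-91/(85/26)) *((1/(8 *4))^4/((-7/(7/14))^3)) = -8734637972009/11162867466240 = -0.78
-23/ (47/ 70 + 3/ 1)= -1610/ 257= -6.26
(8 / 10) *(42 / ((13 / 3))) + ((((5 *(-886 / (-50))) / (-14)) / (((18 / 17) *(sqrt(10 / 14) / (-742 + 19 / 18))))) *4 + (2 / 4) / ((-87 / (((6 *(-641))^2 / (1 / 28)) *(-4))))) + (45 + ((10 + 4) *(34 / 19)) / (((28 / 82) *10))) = 100440947 *sqrt(35) / 28350 + 341000511668 / 35815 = 9542124.67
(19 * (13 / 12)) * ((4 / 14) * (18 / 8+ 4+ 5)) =3705 / 56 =66.16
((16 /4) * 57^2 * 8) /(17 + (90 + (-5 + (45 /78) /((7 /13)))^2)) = 357504 /421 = 849.18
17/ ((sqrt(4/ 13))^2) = 221/ 4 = 55.25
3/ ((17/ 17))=3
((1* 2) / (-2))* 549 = -549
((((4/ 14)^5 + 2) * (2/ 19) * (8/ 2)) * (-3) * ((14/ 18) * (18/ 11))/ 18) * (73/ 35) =-19649264/ 52689945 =-0.37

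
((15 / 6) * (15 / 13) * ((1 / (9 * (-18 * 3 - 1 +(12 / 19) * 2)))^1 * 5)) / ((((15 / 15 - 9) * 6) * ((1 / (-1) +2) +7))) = 2375 / 30580992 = 0.00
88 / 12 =22 / 3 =7.33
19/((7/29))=551/7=78.71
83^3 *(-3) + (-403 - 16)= -1715780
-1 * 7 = -7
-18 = -18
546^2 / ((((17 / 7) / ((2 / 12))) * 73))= 347802 / 1241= 280.26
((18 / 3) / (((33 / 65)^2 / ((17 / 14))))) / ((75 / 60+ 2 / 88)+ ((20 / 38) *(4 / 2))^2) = 25928825 / 2183874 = 11.87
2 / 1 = 2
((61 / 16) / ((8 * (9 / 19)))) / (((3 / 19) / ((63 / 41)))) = 154147 / 15744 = 9.79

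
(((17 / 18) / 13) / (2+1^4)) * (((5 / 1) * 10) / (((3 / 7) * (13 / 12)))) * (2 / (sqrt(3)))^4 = 190400 / 41067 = 4.64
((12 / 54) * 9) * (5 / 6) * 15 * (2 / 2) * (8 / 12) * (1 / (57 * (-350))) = -1 / 1197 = -0.00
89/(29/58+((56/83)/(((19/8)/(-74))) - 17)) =-280706/118345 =-2.37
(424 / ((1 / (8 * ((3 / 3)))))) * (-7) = -23744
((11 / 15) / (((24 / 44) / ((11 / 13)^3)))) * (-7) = -1127357 / 197730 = -5.70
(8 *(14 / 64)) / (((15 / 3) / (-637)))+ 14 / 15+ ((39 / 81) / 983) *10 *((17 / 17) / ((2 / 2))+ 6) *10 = -117668887 / 530820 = -221.67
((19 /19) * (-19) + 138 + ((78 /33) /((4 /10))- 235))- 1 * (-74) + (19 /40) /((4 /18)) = -29879 /880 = -33.95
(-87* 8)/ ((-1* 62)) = 348/ 31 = 11.23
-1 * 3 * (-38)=114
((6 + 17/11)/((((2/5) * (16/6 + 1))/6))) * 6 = 22410/121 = 185.21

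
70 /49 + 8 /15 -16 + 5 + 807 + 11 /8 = 671443 /840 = 799.34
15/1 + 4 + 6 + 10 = 35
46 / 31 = 1.48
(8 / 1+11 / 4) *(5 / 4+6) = 1247 / 16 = 77.94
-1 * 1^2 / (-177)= 0.01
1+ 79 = 80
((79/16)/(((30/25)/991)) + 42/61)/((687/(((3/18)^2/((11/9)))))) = 2171107/16092288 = 0.13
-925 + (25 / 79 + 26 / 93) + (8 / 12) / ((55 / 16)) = -373459412 / 404085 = -924.21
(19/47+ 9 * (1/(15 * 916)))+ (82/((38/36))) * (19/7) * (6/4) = 477195767/1506820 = 316.69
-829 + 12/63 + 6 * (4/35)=-86953/105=-828.12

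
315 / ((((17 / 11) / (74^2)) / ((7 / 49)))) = 2710620 / 17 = 159448.24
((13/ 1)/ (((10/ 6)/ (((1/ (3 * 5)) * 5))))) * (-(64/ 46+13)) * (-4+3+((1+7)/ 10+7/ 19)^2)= -14182688/ 1037875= -13.67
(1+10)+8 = 19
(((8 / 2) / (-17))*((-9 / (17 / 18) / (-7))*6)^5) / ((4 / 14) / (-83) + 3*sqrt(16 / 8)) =-35862351239902169088*sqrt(2) / 25152556697095849 - 288051013975117824 / 176067896879670943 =-2018.01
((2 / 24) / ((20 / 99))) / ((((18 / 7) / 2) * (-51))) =-77 / 12240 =-0.01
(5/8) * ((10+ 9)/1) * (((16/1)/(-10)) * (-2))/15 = 38/15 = 2.53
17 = 17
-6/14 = -3/7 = -0.43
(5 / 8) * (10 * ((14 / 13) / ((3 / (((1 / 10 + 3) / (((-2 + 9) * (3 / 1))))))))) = 155 / 468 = 0.33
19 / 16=1.19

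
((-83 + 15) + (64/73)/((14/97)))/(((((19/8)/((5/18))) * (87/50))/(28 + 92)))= -140640000/281561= -499.50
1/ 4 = 0.25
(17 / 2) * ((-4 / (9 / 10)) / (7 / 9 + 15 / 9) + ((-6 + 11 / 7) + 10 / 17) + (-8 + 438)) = 555463 / 154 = 3606.90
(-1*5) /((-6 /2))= 5 /3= 1.67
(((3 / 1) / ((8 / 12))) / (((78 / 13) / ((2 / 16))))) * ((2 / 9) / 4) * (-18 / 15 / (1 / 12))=-3 / 40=-0.08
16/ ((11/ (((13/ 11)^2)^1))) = 2704/ 1331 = 2.03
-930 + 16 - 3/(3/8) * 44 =-1266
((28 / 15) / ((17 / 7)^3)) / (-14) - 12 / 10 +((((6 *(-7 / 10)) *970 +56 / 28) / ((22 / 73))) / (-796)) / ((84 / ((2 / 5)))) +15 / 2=7194904048 / 1129228485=6.37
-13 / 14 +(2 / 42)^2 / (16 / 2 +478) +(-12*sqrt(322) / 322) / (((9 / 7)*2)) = -99508 / 107163-sqrt(322) / 69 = -1.19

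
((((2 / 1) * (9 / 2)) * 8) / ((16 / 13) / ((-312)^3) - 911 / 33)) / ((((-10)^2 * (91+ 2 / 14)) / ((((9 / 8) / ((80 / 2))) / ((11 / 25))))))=-437240349 / 23904240944210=-0.00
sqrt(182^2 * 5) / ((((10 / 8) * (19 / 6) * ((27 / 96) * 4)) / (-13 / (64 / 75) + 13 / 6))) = -456638 * sqrt(5) / 855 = -1194.24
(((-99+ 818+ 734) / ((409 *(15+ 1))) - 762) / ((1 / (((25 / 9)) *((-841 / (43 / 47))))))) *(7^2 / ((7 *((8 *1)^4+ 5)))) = 34482885416875 / 10385897328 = 3320.16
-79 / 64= -1.23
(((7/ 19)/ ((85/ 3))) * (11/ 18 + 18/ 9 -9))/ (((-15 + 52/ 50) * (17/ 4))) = 8050/ 5749077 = 0.00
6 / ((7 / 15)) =90 / 7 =12.86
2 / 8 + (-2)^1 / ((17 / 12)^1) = -79 / 68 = -1.16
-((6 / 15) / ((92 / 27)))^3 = -19683 / 12167000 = -0.00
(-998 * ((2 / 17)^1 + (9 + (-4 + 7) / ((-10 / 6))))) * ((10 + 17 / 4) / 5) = -8845773 / 425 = -20813.58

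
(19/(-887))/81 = -19/71847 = -0.00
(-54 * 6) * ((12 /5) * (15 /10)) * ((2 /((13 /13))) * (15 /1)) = -34992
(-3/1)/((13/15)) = -45/13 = -3.46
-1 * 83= -83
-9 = -9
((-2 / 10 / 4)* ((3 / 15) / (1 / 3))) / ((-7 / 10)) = 3 / 70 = 0.04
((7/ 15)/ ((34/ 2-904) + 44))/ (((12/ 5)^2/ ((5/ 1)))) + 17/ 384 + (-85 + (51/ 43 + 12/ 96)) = -10478776967/ 125276544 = -83.65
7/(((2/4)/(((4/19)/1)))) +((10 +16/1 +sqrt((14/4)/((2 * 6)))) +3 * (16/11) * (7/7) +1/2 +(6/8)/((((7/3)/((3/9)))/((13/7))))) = sqrt(42)/12 +1393185/40964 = 34.55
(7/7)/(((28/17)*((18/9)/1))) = 17/56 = 0.30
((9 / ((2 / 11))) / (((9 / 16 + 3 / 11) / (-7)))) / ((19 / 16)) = -46464 / 133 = -349.35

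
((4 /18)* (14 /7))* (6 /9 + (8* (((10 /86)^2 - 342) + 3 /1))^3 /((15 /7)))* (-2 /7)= 2353393748756978988304 /1991229360435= 1181879795.23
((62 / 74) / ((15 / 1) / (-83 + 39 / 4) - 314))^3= -749355574787 / 39522680236580460184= -0.00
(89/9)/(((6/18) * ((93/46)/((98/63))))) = 57316/2511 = 22.83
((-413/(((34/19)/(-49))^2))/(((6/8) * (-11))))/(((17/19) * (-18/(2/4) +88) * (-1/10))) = -34007367835/4215354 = -8067.50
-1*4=-4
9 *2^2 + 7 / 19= 691 / 19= 36.37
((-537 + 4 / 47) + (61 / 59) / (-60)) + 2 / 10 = -89301491 / 166380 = -536.73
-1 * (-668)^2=-446224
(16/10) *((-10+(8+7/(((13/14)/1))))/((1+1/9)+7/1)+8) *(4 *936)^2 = 14215938048/73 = 194738877.37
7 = 7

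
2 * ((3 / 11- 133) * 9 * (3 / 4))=-19710 / 11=-1791.82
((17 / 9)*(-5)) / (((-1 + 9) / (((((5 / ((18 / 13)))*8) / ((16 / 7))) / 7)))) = -5525 / 2592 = -2.13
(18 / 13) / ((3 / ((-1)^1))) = -6 / 13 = -0.46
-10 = -10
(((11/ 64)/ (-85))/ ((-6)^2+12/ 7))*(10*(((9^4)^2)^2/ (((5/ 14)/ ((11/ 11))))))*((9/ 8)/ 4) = -272393967761220627/ 348160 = -782381571005.34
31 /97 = 0.32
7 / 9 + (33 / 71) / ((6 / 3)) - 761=-759.99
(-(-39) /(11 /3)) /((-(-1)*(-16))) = -117 /176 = -0.66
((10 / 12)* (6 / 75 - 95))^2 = 625681 / 100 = 6256.81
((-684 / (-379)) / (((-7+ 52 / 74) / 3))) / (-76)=999 / 88307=0.01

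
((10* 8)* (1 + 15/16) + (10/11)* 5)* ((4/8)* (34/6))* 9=89505/22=4068.41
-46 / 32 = -23 / 16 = -1.44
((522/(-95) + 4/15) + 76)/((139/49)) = 197666/7923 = 24.95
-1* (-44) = 44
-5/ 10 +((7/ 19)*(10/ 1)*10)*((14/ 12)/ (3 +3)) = 2279/ 342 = 6.66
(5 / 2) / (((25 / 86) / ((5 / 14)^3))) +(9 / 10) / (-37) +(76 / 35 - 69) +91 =12456911 / 507640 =24.54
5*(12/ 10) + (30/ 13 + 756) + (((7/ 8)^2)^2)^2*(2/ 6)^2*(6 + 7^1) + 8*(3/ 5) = 7553410497293/ 9814671360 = 769.60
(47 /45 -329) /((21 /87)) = -427982 /315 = -1358.67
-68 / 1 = -68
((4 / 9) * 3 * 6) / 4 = 2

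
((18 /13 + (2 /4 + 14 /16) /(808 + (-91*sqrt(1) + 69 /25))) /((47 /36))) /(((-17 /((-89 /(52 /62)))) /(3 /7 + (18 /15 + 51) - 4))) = 2610919418271 /8099159380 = 322.37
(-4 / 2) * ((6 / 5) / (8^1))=-3 / 10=-0.30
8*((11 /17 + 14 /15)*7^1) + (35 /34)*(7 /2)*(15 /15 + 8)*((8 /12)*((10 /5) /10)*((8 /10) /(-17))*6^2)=351904 /4335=81.18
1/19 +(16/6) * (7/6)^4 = 46105/9234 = 4.99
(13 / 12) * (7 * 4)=91 / 3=30.33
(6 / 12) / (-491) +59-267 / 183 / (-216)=59.01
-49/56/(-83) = 7/664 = 0.01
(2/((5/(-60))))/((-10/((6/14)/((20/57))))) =513/175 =2.93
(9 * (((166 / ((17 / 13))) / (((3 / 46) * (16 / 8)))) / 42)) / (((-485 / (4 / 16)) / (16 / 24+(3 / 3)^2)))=-24817 / 138516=-0.18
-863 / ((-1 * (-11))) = -863 / 11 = -78.45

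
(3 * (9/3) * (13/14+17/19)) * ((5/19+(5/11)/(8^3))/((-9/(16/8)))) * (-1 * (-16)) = -13703675/889504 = -15.41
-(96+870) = -966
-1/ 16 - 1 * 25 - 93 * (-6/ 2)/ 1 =4063/ 16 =253.94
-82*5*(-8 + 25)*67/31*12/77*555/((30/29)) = -3006481620/2387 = -1259523.09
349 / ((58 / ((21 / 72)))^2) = 17101 / 1937664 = 0.01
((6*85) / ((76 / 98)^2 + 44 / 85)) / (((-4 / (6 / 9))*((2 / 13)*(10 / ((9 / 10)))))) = -693889 / 15616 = -44.43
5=5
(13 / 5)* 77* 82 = 16416.40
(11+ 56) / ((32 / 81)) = 5427 / 32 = 169.59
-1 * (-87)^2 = -7569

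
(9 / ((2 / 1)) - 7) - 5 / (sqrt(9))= -25 / 6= -4.17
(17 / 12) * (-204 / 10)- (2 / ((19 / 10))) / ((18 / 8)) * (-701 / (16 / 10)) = 301081 / 1710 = 176.07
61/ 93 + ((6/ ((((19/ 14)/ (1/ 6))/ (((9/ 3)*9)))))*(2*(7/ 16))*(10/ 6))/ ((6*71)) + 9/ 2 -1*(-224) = 229.22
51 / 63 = 17 / 21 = 0.81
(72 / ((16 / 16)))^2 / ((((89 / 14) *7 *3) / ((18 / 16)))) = 3888 / 89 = 43.69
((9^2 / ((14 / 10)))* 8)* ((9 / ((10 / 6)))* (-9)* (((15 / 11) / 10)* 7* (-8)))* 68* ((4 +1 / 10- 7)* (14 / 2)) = -13041798336 / 55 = -237123606.11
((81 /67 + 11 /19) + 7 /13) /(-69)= -12833 /380627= -0.03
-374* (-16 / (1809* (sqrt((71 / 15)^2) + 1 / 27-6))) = -14960 / 5561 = -2.69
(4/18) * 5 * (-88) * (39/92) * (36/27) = -11440/207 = -55.27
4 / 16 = 1 / 4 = 0.25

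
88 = 88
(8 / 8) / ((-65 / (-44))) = 44 / 65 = 0.68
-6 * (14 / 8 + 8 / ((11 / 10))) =-1191 / 22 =-54.14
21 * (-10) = -210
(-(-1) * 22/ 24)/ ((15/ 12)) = 11/ 15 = 0.73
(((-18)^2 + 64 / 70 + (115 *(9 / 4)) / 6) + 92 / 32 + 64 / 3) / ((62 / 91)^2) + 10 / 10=24390349 / 28830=846.01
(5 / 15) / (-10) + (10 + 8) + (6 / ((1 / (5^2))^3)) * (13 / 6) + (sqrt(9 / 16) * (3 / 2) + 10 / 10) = 24377411 / 120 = 203145.09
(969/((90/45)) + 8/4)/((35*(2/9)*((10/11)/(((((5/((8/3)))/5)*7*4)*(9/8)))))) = 2600829/3200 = 812.76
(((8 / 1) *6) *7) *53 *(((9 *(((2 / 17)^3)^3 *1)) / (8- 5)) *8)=218824704 / 118587876497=0.00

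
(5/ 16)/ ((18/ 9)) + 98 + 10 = 3461/ 32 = 108.16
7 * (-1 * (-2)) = 14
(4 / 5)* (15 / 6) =2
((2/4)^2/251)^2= 1/1008016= 0.00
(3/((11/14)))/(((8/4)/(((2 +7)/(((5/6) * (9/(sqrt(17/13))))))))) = 126 * sqrt(221)/715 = 2.62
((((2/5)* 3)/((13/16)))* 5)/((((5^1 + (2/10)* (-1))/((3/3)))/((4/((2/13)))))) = 40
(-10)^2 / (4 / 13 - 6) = -650 / 37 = -17.57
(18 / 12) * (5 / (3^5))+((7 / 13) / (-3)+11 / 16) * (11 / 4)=96229 / 67392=1.43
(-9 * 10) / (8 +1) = -10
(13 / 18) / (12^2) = 13 / 2592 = 0.01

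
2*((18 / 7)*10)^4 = 874435.65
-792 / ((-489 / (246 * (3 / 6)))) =32472 / 163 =199.21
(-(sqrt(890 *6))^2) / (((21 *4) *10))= -6.36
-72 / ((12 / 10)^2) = -50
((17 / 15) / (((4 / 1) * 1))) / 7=17 / 420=0.04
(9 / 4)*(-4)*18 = -162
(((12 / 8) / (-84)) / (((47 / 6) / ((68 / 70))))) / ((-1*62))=51 / 1427860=0.00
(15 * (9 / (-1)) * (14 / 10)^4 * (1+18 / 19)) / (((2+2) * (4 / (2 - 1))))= -2398599 / 38000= -63.12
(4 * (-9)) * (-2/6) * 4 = 48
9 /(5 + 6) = 9 /11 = 0.82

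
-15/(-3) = 5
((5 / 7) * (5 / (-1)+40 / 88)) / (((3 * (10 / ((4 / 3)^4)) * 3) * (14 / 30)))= -32000 / 130977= -0.24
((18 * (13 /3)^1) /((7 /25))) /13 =150 /7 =21.43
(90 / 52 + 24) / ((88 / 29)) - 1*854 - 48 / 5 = -9782579 / 11440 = -855.12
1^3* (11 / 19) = 11 / 19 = 0.58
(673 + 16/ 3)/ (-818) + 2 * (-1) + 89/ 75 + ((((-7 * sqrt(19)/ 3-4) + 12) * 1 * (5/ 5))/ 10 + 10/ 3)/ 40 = -188867/ 122700-7 * sqrt(19)/ 1200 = -1.56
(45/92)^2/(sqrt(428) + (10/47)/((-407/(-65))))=-12589273125/662785182748736 + 740985248025 * sqrt(107)/662785182748736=0.01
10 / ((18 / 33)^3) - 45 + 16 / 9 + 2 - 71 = -5465 / 108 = -50.60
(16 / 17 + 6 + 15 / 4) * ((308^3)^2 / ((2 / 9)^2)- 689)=184822493308995069.54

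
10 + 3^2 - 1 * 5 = 14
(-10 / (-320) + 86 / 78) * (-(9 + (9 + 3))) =-9905 / 416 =-23.81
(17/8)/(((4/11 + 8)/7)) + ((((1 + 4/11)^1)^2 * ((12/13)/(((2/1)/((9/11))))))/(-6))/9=22484027/12735008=1.77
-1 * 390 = -390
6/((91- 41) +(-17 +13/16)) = 96/541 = 0.18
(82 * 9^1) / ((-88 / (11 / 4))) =-369 / 16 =-23.06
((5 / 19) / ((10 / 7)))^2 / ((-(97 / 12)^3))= -21168 / 329474953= -0.00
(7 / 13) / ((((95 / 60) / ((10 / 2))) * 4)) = 105 / 247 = 0.43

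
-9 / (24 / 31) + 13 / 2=-41 / 8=-5.12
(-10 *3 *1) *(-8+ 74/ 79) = 16740/ 79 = 211.90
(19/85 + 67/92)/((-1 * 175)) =-7443/1368500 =-0.01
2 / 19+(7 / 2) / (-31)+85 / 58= 24902 / 17081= 1.46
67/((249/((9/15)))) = 67/415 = 0.16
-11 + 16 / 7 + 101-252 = -1118 / 7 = -159.71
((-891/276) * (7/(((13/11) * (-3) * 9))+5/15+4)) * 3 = -11913/299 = -39.84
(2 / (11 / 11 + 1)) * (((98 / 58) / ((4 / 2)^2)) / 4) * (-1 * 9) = -441 / 464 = -0.95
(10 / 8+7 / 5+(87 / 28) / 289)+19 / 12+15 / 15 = 636527 / 121380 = 5.24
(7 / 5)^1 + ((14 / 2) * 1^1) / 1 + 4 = 62 / 5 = 12.40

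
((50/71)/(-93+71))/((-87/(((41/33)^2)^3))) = 118752606025/87751374089643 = 0.00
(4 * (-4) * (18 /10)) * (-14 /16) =126 /5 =25.20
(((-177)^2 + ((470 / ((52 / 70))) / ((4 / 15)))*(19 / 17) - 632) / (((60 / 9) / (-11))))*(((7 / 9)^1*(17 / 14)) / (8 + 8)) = -324283003 / 99840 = -3248.03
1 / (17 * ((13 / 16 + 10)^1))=16 / 2941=0.01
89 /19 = 4.68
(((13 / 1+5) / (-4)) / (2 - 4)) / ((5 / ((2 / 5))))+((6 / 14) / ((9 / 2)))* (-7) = -73 / 150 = -0.49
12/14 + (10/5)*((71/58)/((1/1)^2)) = 671/203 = 3.31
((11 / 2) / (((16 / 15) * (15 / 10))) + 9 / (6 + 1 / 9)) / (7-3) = 4321 / 3520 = 1.23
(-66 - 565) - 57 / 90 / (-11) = -208211 / 330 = -630.94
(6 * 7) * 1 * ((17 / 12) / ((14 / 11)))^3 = 6539203 / 112896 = 57.92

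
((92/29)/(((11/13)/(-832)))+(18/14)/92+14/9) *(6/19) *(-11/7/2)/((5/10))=1547.17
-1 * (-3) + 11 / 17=62 / 17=3.65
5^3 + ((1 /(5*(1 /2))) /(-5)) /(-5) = 15627 /125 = 125.02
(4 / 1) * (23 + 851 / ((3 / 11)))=12573.33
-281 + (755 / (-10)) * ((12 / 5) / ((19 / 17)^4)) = -258771031 / 651605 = -397.13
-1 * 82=-82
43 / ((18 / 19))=817 / 18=45.39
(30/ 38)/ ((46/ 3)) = 45/ 874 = 0.05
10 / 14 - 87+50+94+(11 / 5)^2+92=27047 / 175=154.55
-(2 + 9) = -11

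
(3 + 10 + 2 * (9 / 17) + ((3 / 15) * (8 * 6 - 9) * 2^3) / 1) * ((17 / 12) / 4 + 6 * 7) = 13212467 / 4080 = 3238.35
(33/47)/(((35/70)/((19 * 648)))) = 812592/47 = 17289.19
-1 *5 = -5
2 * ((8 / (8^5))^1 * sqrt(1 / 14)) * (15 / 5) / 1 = 3 * sqrt(14) / 28672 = 0.00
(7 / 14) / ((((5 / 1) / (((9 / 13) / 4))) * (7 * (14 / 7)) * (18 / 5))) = 1 / 2912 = 0.00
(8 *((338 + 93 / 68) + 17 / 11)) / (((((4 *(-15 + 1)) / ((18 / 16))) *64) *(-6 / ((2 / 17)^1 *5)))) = 0.08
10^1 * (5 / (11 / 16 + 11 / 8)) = 800 / 33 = 24.24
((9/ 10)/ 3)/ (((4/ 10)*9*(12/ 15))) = 5/ 48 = 0.10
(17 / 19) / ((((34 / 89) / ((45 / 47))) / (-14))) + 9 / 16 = -440523 / 14288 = -30.83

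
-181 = -181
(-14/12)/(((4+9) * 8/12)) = -7/52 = -0.13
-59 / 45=-1.31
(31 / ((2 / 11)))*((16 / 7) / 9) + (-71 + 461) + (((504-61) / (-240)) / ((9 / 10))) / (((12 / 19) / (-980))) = 16400611 / 4536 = 3615.65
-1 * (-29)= 29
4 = 4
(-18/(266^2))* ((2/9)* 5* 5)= -0.00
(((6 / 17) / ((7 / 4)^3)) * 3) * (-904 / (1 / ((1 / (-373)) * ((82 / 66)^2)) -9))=97255936 / 136486217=0.71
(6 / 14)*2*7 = 6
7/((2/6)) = 21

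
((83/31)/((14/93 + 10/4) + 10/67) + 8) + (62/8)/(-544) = 678905323/75922816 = 8.94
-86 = -86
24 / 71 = 0.34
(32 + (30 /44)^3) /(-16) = -344111 /170368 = -2.02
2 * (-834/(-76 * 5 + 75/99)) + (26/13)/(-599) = 4.39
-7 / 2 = -3.50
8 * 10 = 80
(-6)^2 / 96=3 / 8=0.38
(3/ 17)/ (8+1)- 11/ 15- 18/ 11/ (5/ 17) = -17608/ 2805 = -6.28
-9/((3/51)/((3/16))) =-459/16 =-28.69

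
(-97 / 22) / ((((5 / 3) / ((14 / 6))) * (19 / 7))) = -4753 / 2090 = -2.27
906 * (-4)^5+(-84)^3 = -1520448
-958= -958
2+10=12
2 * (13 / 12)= 13 / 6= 2.17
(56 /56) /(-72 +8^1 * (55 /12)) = -3 /106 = -0.03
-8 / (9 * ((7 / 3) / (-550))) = 209.52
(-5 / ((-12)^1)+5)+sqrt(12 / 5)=2 * sqrt(15) / 5+65 / 12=6.97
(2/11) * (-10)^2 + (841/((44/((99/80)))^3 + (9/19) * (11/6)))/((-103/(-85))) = 25673069026370/1410820728581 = 18.20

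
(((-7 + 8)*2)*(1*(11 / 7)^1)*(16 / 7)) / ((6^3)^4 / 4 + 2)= 16 / 1212071987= 0.00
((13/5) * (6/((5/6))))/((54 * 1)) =0.35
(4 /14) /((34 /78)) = 78 /119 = 0.66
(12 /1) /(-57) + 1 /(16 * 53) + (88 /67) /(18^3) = -0.21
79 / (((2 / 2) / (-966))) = -76314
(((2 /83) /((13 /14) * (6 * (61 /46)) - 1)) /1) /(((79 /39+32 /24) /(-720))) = -18083520 /22365761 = -0.81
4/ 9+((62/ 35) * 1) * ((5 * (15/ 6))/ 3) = 493/ 63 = 7.83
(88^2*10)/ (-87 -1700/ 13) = -1006720/ 2831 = -355.61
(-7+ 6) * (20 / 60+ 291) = -874 / 3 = -291.33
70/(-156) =-35/78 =-0.45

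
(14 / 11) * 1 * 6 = 84 / 11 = 7.64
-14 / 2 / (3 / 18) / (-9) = 14 / 3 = 4.67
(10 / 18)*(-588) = -980 / 3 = -326.67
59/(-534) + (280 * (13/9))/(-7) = -92737/1602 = -57.89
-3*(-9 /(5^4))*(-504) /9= -1512 /625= -2.42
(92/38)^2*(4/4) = 2116/361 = 5.86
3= 3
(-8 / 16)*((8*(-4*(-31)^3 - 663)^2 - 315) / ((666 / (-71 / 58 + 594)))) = -3862357953821033 / 77256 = -49994278163.78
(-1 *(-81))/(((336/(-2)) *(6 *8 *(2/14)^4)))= -3087/128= -24.12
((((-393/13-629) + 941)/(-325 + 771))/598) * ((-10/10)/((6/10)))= -6105/3467204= -0.00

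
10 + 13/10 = 113/10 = 11.30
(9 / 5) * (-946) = -8514 / 5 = -1702.80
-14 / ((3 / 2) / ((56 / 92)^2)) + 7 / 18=-29225 / 9522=-3.07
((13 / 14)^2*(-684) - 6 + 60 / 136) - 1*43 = -1063465 / 1666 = -638.33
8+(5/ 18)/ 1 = 149/ 18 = 8.28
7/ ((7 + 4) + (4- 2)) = 7/ 13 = 0.54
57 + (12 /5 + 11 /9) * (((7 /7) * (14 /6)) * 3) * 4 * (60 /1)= 18427 /3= 6142.33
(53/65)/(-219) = -53/14235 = -0.00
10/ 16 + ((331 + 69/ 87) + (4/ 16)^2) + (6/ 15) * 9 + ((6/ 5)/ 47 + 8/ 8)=36758053/ 109040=337.11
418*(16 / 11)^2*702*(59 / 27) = 14922752 / 11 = 1356613.82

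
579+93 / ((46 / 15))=28029 / 46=609.33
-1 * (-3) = 3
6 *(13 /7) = 78 /7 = 11.14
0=0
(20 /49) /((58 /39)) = 0.27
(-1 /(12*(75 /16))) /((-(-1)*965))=-0.00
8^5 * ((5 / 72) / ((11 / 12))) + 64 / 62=2540576 / 1023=2483.46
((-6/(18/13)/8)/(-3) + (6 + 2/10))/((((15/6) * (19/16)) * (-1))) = -2.15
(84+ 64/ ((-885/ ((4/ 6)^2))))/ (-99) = -668804/ 788535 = -0.85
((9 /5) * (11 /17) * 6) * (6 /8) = 891 /170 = 5.24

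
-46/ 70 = -23/ 35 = -0.66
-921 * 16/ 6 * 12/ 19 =-29472/ 19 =-1551.16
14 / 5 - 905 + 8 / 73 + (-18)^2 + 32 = -199323 / 365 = -546.09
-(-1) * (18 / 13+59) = 785 / 13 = 60.38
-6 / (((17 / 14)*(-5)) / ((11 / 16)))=231 / 340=0.68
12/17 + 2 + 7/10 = 579/170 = 3.41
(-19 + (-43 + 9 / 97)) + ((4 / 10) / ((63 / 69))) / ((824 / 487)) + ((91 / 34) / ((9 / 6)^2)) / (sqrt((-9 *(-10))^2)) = -118713162509 / 1926064980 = -61.64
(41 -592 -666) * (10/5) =-2434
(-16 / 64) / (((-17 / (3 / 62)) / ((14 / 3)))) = 7 / 2108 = 0.00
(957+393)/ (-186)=-225/ 31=-7.26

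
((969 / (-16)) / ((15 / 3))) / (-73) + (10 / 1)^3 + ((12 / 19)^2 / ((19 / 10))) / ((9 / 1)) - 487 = 513.19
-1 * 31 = -31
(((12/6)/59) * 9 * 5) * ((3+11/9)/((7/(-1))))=-380/413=-0.92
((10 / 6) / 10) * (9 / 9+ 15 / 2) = 17 / 12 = 1.42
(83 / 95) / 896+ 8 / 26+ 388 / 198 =248486981 / 109549440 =2.27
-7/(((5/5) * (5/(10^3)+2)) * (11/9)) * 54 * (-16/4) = 2721600/4411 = 617.00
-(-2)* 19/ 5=38/ 5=7.60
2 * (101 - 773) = -1344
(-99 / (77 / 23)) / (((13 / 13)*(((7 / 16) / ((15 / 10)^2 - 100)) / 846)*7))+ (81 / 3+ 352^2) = 316399141 / 343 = 922446.48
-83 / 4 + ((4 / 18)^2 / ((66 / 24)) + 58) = 37.27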